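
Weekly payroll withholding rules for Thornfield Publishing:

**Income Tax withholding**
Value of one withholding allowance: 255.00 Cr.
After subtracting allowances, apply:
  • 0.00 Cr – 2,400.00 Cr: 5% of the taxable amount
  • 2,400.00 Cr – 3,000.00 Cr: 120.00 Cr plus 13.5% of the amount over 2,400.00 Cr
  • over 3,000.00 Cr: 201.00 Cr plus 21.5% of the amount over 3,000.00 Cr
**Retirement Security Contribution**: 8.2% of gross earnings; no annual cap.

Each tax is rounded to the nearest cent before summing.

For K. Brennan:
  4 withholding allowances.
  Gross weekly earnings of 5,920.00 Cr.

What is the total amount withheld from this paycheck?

Income Tax: taxable = 5,920.00 Cr − 4×255.00 Cr = 4,900.00 Cr
  201.00 Cr + 21.5% × (4,900.00 Cr − 3,000.00 Cr) = 201.00 Cr + 21.5% × 1,900.00 Cr = 609.50 Cr
Retirement Security Contribution: 8.2% × 5,920.00 Cr = 485.44 Cr
Total: 609.50 Cr + 485.44 Cr = 1,094.94 Cr

1,094.94 Cr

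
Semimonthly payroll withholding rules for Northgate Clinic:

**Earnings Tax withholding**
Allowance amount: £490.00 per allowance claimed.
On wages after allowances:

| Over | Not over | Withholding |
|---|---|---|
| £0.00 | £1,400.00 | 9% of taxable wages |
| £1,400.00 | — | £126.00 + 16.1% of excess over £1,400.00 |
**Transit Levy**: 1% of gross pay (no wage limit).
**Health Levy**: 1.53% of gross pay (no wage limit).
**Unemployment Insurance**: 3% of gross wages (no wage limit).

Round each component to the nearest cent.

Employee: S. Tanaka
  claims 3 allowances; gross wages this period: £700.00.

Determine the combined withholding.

Earnings Tax: taxable = £700.00 − 3×£490.00 = £-770.00
  Taxable ≤ 0 → £0.00
Transit Levy: 1% × £700.00 = £7.00
Health Levy: 1.53% × £700.00 = £10.71
Unemployment Insurance: 3% × £700.00 = £21.00
Total: £0.00 + £7.00 + £10.71 + £21.00 = £38.71

£38.71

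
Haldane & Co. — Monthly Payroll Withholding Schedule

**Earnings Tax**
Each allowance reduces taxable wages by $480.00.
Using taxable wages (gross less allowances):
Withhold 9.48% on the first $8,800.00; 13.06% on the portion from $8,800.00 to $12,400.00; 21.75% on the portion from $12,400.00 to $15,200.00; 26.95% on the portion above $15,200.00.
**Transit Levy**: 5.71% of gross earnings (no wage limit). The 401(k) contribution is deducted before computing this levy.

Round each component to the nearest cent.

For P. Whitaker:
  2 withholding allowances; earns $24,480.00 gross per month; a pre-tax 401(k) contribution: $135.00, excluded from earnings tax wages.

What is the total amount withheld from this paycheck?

Earnings Tax: taxable = $24,480.00 − $135.00 − 2×$480.00 = $23,385.00
  $1,913.40 + 26.95% × ($23,385.00 − $15,200.00) = $1,913.40 + 26.95% × $8,185.00 = $4,119.26
Transit Levy: 5.71% × $24,345.00 = $1,390.10
Total: $4,119.26 + $1,390.10 = $5,509.36

$5,509.36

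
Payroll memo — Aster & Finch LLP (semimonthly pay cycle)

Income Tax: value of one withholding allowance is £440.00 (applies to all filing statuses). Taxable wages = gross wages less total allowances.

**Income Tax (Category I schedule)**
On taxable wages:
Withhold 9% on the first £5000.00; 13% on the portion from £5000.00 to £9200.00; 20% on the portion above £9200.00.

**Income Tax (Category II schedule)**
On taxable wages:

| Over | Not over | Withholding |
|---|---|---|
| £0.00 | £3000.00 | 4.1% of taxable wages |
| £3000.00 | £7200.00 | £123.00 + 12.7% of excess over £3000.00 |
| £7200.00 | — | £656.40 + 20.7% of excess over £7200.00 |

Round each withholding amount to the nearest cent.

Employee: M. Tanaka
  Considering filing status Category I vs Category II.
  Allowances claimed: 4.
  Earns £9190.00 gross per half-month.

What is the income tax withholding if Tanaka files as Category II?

Income Tax (Category II): taxable = £9190.00 − 4×£440.00 = £7430.00
  £656.40 + 20.7% × (£7430.00 − £7200.00) = £656.40 + 20.7% × £230.00 = £704.01

£704.01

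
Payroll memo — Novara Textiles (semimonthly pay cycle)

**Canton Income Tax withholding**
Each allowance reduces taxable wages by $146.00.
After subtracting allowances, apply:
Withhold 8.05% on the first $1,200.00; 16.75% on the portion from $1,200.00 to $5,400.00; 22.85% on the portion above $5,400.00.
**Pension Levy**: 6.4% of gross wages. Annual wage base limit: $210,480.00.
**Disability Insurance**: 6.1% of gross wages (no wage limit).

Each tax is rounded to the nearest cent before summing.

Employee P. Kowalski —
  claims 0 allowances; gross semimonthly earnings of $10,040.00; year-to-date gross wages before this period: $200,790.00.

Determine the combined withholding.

Canton Income Tax: taxable = $10,040.00
  $800.10 + 22.85% × ($10,040.00 − $5,400.00) = $800.10 + 22.85% × $4,640.00 = $1,860.34
Pension Levy: cap $210,480.00 − YTD $200,790.00 = $9,690.00 subject; 6.4% × $9,690.00 = $620.16
Disability Insurance: 6.1% × $10,040.00 = $612.44
Total: $1,860.34 + $620.16 + $612.44 = $3,092.94

$3,092.94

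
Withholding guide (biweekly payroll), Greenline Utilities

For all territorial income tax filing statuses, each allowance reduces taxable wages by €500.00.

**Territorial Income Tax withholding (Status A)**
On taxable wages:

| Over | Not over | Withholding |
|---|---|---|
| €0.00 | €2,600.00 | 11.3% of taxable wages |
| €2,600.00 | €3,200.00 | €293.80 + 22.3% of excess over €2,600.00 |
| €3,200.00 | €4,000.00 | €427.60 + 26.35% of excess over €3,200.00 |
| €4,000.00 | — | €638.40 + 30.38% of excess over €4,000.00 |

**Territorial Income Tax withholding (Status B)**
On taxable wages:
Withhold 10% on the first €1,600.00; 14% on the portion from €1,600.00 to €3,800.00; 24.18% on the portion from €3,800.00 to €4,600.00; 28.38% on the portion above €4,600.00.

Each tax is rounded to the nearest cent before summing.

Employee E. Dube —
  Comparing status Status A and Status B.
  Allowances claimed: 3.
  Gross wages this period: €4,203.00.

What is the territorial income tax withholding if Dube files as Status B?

Territorial Income Tax (Status B): taxable = €4,203.00 − 3×€500.00 = €2,703.00
  €160.00 + 14% × (€2,703.00 − €1,600.00) = €160.00 + 14% × €1,103.00 = €314.42

€314.42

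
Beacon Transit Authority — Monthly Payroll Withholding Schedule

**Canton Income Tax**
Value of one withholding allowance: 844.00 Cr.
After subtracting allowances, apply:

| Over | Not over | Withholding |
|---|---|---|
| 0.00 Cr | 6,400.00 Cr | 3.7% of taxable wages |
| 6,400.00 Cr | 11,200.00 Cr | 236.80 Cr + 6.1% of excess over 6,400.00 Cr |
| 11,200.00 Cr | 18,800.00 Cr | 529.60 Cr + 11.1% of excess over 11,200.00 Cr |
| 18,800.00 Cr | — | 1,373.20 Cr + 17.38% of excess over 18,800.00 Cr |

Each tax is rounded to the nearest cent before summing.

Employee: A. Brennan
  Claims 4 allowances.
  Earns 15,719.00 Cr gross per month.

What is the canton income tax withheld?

656.47 Cr

Canton Income Tax: taxable = 15,719.00 Cr − 4×844.00 Cr = 12,343.00 Cr
  529.60 Cr + 11.1% × (12,343.00 Cr − 11,200.00 Cr) = 529.60 Cr + 11.1% × 1,143.00 Cr = 656.47 Cr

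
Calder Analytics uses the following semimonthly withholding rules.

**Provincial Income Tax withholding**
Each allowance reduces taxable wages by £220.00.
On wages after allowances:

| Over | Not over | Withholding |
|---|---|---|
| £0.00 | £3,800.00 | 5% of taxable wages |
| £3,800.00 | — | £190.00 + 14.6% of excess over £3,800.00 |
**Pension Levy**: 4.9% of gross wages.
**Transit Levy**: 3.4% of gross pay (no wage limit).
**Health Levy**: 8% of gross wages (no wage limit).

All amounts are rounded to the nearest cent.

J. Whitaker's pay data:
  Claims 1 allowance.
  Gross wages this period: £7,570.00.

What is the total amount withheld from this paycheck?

Provincial Income Tax: taxable = £7,570.00 − 1×£220.00 = £7,350.00
  £190.00 + 14.6% × (£7,350.00 − £3,800.00) = £190.00 + 14.6% × £3,550.00 = £708.30
Pension Levy: 4.9% × £7,570.00 = £370.93
Transit Levy: 3.4% × £7,570.00 = £257.38
Health Levy: 8% × £7,570.00 = £605.60
Total: £708.30 + £370.93 + £257.38 + £605.60 = £1,942.21

£1,942.21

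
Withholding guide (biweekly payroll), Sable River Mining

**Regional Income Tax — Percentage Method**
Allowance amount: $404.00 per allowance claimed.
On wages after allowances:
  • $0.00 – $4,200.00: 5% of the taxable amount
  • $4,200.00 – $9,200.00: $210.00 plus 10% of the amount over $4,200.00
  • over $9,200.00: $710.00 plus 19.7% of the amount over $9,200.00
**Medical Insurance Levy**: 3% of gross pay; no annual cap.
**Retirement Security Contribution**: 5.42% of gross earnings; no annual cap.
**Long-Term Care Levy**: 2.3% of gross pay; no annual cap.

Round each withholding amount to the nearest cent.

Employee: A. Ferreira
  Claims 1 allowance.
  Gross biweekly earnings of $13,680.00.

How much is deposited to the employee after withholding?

Regional Income Tax: taxable = $13,680.00 − 1×$404.00 = $13,276.00
  $710.00 + 19.7% × ($13,276.00 − $9,200.00) = $710.00 + 19.7% × $4,076.00 = $1,512.97
Medical Insurance Levy: 3% × $13,680.00 = $410.40
Retirement Security Contribution: 5.42% × $13,680.00 = $741.46
Long-Term Care Levy: 2.3% × $13,680.00 = $314.64
Total withheld: $1,512.97 + $410.40 + $741.46 + $314.64 = $2,979.47
Net pay: $13,680.00 − $2,979.47 = $10,700.53

$10,700.53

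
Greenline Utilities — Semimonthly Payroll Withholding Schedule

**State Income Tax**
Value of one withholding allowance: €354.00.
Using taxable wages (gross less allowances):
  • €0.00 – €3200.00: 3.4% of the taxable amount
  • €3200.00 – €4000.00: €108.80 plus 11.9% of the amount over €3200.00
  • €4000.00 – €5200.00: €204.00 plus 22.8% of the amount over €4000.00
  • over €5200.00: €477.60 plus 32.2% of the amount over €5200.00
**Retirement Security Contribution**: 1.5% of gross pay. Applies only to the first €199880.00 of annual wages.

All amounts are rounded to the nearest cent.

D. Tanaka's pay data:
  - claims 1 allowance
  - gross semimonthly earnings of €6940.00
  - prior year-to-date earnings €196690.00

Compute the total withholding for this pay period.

State Income Tax: taxable = €6940.00 − 1×€354.00 = €6586.00
  €477.60 + 32.2% × (€6586.00 − €5200.00) = €477.60 + 32.2% × €1386.00 = €923.89
Retirement Security Contribution: cap €199880.00 − YTD €196690.00 = €3190.00 subject; 1.5% × €3190.00 = €47.85
Total: €923.89 + €47.85 = €971.74

€971.74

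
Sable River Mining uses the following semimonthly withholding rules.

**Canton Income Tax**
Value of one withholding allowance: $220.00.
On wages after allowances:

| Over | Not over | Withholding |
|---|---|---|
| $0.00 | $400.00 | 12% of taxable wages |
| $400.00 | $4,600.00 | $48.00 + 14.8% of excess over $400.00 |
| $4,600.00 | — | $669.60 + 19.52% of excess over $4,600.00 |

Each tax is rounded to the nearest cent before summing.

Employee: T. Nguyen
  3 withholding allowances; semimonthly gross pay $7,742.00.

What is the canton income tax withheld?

Canton Income Tax: taxable = $7,742.00 − 3×$220.00 = $7,082.00
  $669.60 + 19.52% × ($7,082.00 − $4,600.00) = $669.60 + 19.52% × $2,482.00 = $1,154.09

$1,154.09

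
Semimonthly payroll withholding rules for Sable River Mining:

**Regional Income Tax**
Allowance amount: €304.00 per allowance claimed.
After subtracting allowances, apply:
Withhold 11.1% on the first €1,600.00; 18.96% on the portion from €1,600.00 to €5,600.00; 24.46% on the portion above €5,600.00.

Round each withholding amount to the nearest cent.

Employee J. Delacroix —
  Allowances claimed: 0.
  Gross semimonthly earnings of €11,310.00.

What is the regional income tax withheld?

€2,332.67

Regional Income Tax: taxable = €11,310.00
  €936.00 + 24.46% × (€11,310.00 − €5,600.00) = €936.00 + 24.46% × €5,710.00 = €2,332.67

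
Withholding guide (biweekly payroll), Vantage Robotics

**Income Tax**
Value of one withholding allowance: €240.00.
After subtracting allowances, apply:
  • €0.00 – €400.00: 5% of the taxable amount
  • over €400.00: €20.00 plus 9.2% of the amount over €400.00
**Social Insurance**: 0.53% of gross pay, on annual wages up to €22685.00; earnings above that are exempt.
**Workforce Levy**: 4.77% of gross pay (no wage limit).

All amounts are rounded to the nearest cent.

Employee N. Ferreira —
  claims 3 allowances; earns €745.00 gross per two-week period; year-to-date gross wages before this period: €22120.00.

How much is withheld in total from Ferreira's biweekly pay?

€39.78

Income Tax: taxable = €745.00 − 3×€240.00 = €25.00
  5% × €25.00 = €1.25
Social Insurance: cap €22685.00 − YTD €22120.00 = €565.00 subject; 0.53% × €565.00 = €2.99
Workforce Levy: 4.77% × €745.00 = €35.54
Total: €1.25 + €2.99 + €35.54 = €39.78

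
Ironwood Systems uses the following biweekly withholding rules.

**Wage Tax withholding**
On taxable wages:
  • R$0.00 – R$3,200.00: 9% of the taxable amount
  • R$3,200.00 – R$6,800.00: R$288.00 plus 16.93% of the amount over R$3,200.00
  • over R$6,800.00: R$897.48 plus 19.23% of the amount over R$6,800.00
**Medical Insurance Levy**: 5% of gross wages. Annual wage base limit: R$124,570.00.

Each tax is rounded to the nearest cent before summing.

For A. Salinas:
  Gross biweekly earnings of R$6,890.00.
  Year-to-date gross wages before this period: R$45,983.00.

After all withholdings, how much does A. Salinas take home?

Wage Tax: taxable = R$6,890.00
  R$897.48 + 19.23% × (R$6,890.00 − R$6,800.00) = R$897.48 + 19.23% × R$90.00 = R$914.79
Medical Insurance Levy: 5% × R$6,890.00 = R$344.50
Total withheld: R$914.79 + R$344.50 = R$1,259.29
Net pay: R$6,890.00 − R$1,259.29 = R$5,630.71

R$5,630.71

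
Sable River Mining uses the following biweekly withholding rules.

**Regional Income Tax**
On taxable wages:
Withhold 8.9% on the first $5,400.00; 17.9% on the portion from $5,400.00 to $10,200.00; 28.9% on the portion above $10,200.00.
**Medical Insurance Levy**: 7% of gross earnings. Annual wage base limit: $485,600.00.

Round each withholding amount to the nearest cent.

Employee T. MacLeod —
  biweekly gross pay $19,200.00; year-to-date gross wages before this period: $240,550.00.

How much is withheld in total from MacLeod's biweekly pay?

$5,284.80

Regional Income Tax: taxable = $19,200.00
  $1,339.80 + 28.9% × ($19,200.00 − $10,200.00) = $1,339.80 + 28.9% × $9,000.00 = $3,940.80
Medical Insurance Levy: 7% × $19,200.00 = $1,344.00
Total: $3,940.80 + $1,344.00 = $5,284.80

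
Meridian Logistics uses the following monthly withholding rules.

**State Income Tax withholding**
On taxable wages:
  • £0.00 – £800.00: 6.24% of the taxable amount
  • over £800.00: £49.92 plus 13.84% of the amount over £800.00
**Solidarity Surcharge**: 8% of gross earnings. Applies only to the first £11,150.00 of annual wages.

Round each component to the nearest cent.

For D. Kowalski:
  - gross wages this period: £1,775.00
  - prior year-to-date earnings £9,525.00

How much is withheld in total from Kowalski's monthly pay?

£314.86

State Income Tax: taxable = £1,775.00
  £49.92 + 13.84% × (£1,775.00 − £800.00) = £49.92 + 13.84% × £975.00 = £184.86
Solidarity Surcharge: cap £11,150.00 − YTD £9,525.00 = £1,625.00 subject; 8% × £1,625.00 = £130.00
Total: £184.86 + £130.00 = £314.86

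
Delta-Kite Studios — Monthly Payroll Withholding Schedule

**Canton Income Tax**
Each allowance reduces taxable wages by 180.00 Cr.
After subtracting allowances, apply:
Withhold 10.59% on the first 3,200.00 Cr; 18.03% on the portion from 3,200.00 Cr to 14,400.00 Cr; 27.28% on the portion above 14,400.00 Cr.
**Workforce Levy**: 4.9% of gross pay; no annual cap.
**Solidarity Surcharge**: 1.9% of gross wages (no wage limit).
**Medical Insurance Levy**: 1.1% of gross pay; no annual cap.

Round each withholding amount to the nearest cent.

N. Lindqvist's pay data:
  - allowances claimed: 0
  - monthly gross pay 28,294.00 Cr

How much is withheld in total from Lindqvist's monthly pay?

8,383.75 Cr

Canton Income Tax: taxable = 28,294.00 Cr
  2,358.24 Cr + 27.28% × (28,294.00 Cr − 14,400.00 Cr) = 2,358.24 Cr + 27.28% × 13,894.00 Cr = 6,148.52 Cr
Workforce Levy: 4.9% × 28,294.00 Cr = 1,386.41 Cr
Solidarity Surcharge: 1.9% × 28,294.00 Cr = 537.59 Cr
Medical Insurance Levy: 1.1% × 28,294.00 Cr = 311.23 Cr
Total: 6,148.52 Cr + 1,386.41 Cr + 537.59 Cr + 311.23 Cr = 8,383.75 Cr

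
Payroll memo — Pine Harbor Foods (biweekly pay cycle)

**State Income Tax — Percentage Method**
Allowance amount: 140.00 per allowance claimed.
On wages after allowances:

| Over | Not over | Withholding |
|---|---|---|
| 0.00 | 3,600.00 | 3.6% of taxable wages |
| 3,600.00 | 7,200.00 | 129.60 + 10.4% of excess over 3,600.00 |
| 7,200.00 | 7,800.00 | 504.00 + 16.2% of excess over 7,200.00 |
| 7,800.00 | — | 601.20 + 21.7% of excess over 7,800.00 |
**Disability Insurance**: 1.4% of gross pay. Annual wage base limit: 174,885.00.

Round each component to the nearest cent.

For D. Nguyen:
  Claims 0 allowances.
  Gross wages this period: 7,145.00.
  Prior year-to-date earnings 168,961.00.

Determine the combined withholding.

581.22

State Income Tax: taxable = 7,145.00
  129.60 + 10.4% × (7,145.00 − 3,600.00) = 129.60 + 10.4% × 3,545.00 = 498.28
Disability Insurance: cap 174,885.00 − YTD 168,961.00 = 5,924.00 subject; 1.4% × 5,924.00 = 82.94
Total: 498.28 + 82.94 = 581.22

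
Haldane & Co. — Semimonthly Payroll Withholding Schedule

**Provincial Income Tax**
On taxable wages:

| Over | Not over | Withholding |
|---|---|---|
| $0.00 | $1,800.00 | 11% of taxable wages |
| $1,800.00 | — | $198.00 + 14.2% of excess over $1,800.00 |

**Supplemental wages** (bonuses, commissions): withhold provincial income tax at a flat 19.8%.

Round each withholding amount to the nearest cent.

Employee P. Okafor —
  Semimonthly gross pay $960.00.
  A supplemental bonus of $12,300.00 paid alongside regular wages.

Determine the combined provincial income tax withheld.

$2,541.00

Provincial Income Tax: taxable = $960.00
  11% × $960.00 = $105.60
Supplemental (19.8% flat on bonus): 19.8% × $12,300.00 = $2,435.40
Total provincial income tax: $105.60 + $2,435.40 = $2,541.00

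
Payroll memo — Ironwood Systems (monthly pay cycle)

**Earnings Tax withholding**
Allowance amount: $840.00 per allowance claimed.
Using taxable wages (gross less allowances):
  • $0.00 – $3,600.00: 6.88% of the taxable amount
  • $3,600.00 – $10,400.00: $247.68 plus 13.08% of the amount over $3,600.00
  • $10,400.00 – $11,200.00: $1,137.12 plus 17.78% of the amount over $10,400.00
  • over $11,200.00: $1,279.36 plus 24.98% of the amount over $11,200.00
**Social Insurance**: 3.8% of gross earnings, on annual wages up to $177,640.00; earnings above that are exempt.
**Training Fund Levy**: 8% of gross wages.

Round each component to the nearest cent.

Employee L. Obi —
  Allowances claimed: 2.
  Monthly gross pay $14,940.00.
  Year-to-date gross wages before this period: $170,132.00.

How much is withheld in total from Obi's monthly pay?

Earnings Tax: taxable = $14,940.00 − 2×$840.00 = $13,260.00
  $1,279.36 + 24.98% × ($13,260.00 − $11,200.00) = $1,279.36 + 24.98% × $2,060.00 = $1,793.95
Social Insurance: cap $177,640.00 − YTD $170,132.00 = $7,508.00 subject; 3.8% × $7,508.00 = $285.30
Training Fund Levy: 8% × $14,940.00 = $1,195.20
Total: $1,793.95 + $285.30 + $1,195.20 = $3,274.45

$3,274.45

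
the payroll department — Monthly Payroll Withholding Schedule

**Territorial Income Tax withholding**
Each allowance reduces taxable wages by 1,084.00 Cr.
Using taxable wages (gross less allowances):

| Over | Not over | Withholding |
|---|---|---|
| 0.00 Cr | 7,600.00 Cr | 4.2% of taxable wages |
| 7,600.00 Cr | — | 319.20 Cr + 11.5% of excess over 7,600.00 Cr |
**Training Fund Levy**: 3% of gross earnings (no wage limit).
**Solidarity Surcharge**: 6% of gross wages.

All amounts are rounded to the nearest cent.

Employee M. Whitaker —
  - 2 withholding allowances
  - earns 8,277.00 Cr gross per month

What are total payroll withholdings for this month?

1,001.51 Cr

Territorial Income Tax: taxable = 8,277.00 Cr − 2×1,084.00 Cr = 6,109.00 Cr
  4.2% × 6,109.00 Cr = 256.58 Cr
Training Fund Levy: 3% × 8,277.00 Cr = 248.31 Cr
Solidarity Surcharge: 6% × 8,277.00 Cr = 496.62 Cr
Total: 256.58 Cr + 248.31 Cr + 496.62 Cr = 1,001.51 Cr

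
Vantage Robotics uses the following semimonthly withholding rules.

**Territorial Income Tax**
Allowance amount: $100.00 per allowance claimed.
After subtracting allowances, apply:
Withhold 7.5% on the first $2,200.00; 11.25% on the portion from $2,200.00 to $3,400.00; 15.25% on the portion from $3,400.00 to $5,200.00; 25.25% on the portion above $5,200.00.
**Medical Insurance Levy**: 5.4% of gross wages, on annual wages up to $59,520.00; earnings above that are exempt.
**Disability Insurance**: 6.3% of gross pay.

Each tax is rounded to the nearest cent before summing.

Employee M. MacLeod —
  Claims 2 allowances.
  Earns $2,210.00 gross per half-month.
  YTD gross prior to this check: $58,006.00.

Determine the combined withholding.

Territorial Income Tax: taxable = $2,210.00 − 2×$100.00 = $2,010.00
  7.5% × $2,010.00 = $150.75
Medical Insurance Levy: cap $59,520.00 − YTD $58,006.00 = $1,514.00 subject; 5.4% × $1,514.00 = $81.76
Disability Insurance: 6.3% × $2,210.00 = $139.23
Total: $150.75 + $81.76 + $139.23 = $371.74

$371.74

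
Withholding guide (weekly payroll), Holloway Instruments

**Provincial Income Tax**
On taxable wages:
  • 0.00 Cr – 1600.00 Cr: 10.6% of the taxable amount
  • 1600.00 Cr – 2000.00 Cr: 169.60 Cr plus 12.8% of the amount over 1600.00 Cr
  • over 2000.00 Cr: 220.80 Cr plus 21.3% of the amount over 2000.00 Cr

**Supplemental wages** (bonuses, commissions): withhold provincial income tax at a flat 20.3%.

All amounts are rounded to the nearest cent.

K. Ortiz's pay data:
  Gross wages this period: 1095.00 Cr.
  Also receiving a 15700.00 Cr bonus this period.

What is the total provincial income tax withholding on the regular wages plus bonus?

3303.17 Cr

Provincial Income Tax: taxable = 1095.00 Cr
  10.6% × 1095.00 Cr = 116.07 Cr
Supplemental (20.3% flat on bonus): 20.3% × 15700.00 Cr = 3187.10 Cr
Total provincial income tax: 116.07 Cr + 3187.10 Cr = 3303.17 Cr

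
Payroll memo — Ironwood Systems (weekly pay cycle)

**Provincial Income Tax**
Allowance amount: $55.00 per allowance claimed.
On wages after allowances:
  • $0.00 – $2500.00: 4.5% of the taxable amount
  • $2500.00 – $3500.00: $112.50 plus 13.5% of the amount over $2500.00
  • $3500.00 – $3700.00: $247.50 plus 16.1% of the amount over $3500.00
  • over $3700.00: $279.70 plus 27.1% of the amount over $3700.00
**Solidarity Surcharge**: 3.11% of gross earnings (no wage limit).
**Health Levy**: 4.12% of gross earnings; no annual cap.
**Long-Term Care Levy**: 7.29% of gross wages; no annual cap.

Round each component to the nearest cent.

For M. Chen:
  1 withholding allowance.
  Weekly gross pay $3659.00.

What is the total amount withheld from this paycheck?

Provincial Income Tax: taxable = $3659.00 − 1×$55.00 = $3604.00
  $247.50 + 16.1% × ($3604.00 − $3500.00) = $247.50 + 16.1% × $104.00 = $264.24
Solidarity Surcharge: 3.11% × $3659.00 = $113.79
Health Levy: 4.12% × $3659.00 = $150.75
Long-Term Care Levy: 7.29% × $3659.00 = $266.74
Total: $264.24 + $113.79 + $150.75 + $266.74 = $795.52

$795.52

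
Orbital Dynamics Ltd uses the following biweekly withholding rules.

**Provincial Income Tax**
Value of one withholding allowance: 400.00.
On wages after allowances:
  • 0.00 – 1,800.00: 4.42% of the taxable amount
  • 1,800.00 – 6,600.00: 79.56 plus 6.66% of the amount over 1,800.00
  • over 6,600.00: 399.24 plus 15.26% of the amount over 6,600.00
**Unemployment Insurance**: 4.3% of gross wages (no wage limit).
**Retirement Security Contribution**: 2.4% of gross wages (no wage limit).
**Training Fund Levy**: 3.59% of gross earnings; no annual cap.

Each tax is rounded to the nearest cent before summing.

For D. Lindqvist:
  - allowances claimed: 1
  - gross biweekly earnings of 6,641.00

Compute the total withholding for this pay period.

Provincial Income Tax: taxable = 6,641.00 − 1×400.00 = 6,241.00
  79.56 + 6.66% × (6,241.00 − 1,800.00) = 79.56 + 6.66% × 4,441.00 = 375.33
Unemployment Insurance: 4.3% × 6,641.00 = 285.56
Retirement Security Contribution: 2.4% × 6,641.00 = 159.38
Training Fund Levy: 3.59% × 6,641.00 = 238.41
Total: 375.33 + 285.56 + 159.38 + 238.41 = 1,058.68

1,058.68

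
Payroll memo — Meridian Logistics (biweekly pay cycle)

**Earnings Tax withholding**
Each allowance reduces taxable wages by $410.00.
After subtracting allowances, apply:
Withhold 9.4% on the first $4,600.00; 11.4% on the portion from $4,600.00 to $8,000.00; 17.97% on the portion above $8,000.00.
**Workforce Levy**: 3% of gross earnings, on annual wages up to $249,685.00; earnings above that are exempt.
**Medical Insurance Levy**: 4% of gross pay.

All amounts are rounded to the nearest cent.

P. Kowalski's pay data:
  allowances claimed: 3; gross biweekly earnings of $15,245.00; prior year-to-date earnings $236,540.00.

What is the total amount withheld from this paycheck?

Earnings Tax: taxable = $15,245.00 − 3×$410.00 = $14,015.00
  $820.00 + 17.97% × ($14,015.00 − $8,000.00) = $820.00 + 17.97% × $6,015.00 = $1,900.90
Workforce Levy: cap $249,685.00 − YTD $236,540.00 = $13,145.00 subject; 3% × $13,145.00 = $394.35
Medical Insurance Levy: 4% × $15,245.00 = $609.80
Total: $1,900.90 + $394.35 + $609.80 = $2,905.05

$2,905.05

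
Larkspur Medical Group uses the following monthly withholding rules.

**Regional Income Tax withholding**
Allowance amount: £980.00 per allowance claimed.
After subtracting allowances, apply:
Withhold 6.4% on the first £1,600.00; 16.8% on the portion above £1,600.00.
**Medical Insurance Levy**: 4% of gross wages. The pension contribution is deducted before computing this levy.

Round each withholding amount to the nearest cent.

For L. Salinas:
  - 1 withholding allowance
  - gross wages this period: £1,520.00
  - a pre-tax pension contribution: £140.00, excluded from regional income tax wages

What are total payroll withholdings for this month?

Regional Income Tax: taxable = £1,520.00 − £140.00 − 1×£980.00 = £400.00
  6.4% × £400.00 = £25.60
Medical Insurance Levy: 4% × £1,380.00 = £55.20
Total: £25.60 + £55.20 = £80.80

£80.80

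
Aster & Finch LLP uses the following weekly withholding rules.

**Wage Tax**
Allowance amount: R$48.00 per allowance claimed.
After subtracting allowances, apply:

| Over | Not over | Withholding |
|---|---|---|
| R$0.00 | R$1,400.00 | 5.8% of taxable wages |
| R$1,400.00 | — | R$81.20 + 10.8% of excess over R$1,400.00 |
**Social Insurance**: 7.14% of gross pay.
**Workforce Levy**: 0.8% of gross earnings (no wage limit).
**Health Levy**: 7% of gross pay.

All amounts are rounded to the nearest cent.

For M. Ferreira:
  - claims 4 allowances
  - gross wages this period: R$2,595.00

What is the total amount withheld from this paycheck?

R$577.21

Wage Tax: taxable = R$2,595.00 − 4×R$48.00 = R$2,403.00
  R$81.20 + 10.8% × (R$2,403.00 − R$1,400.00) = R$81.20 + 10.8% × R$1,003.00 = R$189.52
Social Insurance: 7.14% × R$2,595.00 = R$185.28
Workforce Levy: 0.8% × R$2,595.00 = R$20.76
Health Levy: 7% × R$2,595.00 = R$181.65
Total: R$189.52 + R$185.28 + R$20.76 + R$181.65 = R$577.21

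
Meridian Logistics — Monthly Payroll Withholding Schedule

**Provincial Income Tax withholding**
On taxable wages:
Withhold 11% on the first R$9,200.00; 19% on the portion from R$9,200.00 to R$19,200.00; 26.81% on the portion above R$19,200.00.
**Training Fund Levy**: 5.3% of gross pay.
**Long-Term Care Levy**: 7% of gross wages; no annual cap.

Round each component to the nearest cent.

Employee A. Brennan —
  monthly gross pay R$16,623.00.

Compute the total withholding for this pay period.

R$4,467.00

Provincial Income Tax: taxable = R$16,623.00
  R$1,012.00 + 19% × (R$16,623.00 − R$9,200.00) = R$1,012.00 + 19% × R$7,423.00 = R$2,422.37
Training Fund Levy: 5.3% × R$16,623.00 = R$881.02
Long-Term Care Levy: 7% × R$16,623.00 = R$1,163.61
Total: R$2,422.37 + R$881.02 + R$1,163.61 = R$4,467.00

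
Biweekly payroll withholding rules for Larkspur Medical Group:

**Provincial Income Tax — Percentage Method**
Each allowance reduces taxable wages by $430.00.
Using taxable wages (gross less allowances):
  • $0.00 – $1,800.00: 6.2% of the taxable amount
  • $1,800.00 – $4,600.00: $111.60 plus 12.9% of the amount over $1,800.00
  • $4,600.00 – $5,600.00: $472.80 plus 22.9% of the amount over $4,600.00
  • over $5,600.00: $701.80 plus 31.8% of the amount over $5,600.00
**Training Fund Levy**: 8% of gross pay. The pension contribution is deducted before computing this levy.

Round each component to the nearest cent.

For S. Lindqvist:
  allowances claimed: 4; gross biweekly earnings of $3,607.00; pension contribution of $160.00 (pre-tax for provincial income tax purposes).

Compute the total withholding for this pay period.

$382.83

Provincial Income Tax: taxable = $3,607.00 − $160.00 − 4×$430.00 = $1,727.00
  6.2% × $1,727.00 = $107.07
Training Fund Levy: 8% × $3,447.00 = $275.76
Total: $107.07 + $275.76 = $382.83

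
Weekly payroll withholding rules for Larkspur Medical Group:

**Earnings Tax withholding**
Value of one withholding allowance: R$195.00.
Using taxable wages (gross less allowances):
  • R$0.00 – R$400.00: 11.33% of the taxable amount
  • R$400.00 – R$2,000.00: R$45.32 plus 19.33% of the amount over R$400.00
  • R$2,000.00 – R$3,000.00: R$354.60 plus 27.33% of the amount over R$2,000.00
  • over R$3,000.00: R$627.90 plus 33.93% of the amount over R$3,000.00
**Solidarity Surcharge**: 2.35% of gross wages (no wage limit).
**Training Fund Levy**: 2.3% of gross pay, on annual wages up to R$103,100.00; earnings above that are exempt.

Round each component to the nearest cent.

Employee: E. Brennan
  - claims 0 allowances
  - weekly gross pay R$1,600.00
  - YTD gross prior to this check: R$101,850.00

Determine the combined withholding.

Earnings Tax: taxable = R$1,600.00
  R$45.32 + 19.33% × (R$1,600.00 − R$400.00) = R$45.32 + 19.33% × R$1,200.00 = R$277.28
Solidarity Surcharge: 2.35% × R$1,600.00 = R$37.60
Training Fund Levy: cap R$103,100.00 − YTD R$101,850.00 = R$1,250.00 subject; 2.3% × R$1,250.00 = R$28.75
Total: R$277.28 + R$37.60 + R$28.75 = R$343.63

R$343.63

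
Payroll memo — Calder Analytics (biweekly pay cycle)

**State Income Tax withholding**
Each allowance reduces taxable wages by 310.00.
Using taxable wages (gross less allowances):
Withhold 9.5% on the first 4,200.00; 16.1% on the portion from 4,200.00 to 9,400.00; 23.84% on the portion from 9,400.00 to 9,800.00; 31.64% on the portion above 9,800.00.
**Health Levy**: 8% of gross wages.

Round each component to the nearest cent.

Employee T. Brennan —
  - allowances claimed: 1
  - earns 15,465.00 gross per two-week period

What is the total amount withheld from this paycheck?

4,263.08

State Income Tax: taxable = 15,465.00 − 1×310.00 = 15,155.00
  1,331.56 + 31.64% × (15,155.00 − 9,800.00) = 1,331.56 + 31.64% × 5,355.00 = 3,025.88
Health Levy: 8% × 15,465.00 = 1,237.20
Total: 3,025.88 + 1,237.20 = 4,263.08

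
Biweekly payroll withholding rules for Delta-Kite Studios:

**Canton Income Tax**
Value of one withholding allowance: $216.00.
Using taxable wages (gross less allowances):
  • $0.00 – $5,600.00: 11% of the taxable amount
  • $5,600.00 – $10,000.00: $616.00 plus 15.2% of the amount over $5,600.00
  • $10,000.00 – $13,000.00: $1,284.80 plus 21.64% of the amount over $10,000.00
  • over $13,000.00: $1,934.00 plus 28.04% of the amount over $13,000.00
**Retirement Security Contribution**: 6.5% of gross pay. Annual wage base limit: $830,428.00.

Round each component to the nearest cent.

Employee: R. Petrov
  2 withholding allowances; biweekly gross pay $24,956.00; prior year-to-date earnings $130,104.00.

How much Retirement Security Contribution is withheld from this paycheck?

Retirement Security Contribution: 6.5% × $24,956.00 = $1,622.14

$1,622.14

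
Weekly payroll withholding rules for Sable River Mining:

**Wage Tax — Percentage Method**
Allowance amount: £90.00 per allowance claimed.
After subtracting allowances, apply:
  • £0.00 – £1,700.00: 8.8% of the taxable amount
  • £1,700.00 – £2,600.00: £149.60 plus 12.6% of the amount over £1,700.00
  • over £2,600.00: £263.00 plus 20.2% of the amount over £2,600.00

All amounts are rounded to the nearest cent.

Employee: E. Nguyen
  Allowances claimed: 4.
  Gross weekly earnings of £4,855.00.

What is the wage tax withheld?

Wage Tax: taxable = £4,855.00 − 4×£90.00 = £4,495.00
  £263.00 + 20.2% × (£4,495.00 − £2,600.00) = £263.00 + 20.2% × £1,895.00 = £645.79

£645.79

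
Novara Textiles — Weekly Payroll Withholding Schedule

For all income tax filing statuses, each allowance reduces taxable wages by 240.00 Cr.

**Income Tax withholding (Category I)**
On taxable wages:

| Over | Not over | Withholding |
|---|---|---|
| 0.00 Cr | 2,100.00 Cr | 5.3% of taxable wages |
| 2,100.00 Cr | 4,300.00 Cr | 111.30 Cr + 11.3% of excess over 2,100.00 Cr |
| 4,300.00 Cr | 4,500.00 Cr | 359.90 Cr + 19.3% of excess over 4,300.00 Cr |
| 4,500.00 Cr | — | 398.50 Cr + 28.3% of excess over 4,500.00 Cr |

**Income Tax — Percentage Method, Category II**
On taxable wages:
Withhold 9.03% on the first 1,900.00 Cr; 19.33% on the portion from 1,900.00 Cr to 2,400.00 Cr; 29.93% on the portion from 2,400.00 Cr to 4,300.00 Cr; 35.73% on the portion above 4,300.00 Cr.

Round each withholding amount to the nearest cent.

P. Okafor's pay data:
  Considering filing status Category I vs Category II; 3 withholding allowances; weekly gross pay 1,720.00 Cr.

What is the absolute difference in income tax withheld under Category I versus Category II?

37.30 Cr

Income Tax (Category I): taxable = 1,720.00 Cr − 3×240.00 Cr = 1,000.00 Cr
  5.3% × 1,000.00 Cr = 53.00 Cr
Income Tax (Category II): taxable = 1,720.00 Cr − 3×240.00 Cr = 1,000.00 Cr
  9.03% × 1,000.00 Cr = 90.30 Cr
Difference: |53.00 Cr − 90.30 Cr| = 37.30 Cr (higher under Category II)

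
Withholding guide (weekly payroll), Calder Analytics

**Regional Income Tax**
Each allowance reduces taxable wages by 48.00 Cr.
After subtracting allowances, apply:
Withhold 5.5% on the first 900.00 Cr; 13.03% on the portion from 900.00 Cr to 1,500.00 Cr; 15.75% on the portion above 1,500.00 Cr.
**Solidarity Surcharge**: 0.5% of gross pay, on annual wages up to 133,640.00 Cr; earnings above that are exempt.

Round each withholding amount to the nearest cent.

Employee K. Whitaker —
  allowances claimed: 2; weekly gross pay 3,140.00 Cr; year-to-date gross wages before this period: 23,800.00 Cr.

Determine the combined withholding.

386.56 Cr

Regional Income Tax: taxable = 3,140.00 Cr − 2×48.00 Cr = 3,044.00 Cr
  127.68 Cr + 15.75% × (3,044.00 Cr − 1,500.00 Cr) = 127.68 Cr + 15.75% × 1,544.00 Cr = 370.86 Cr
Solidarity Surcharge: 0.5% × 3,140.00 Cr = 15.70 Cr
Total: 370.86 Cr + 15.70 Cr = 386.56 Cr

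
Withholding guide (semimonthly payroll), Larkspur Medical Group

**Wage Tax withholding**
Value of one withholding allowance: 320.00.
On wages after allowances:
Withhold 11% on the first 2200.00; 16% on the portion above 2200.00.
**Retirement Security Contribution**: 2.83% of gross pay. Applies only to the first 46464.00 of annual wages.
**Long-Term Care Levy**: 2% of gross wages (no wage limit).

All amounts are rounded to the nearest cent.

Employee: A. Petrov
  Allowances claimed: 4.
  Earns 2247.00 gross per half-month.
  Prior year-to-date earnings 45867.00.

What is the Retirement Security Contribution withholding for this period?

Retirement Security Contribution: cap 46464.00 − YTD 45867.00 = 597.00 subject; 2.83% × 597.00 = 16.90

16.90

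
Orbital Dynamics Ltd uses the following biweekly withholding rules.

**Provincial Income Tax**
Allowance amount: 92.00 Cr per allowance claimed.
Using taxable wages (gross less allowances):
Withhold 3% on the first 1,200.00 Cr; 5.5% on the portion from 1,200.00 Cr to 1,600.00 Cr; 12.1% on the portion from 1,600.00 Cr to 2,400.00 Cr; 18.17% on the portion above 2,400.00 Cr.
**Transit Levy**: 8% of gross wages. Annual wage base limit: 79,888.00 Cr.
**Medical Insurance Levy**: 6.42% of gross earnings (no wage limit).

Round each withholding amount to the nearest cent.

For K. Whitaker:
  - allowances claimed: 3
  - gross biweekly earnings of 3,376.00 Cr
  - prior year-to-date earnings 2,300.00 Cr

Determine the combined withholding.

768.81 Cr

Provincial Income Tax: taxable = 3,376.00 Cr − 3×92.00 Cr = 3,100.00 Cr
  154.80 Cr + 18.17% × (3,100.00 Cr − 2,400.00 Cr) = 154.80 Cr + 18.17% × 700.00 Cr = 281.99 Cr
Transit Levy: 8% × 3,376.00 Cr = 270.08 Cr
Medical Insurance Levy: 6.42% × 3,376.00 Cr = 216.74 Cr
Total: 281.99 Cr + 270.08 Cr + 216.74 Cr = 768.81 Cr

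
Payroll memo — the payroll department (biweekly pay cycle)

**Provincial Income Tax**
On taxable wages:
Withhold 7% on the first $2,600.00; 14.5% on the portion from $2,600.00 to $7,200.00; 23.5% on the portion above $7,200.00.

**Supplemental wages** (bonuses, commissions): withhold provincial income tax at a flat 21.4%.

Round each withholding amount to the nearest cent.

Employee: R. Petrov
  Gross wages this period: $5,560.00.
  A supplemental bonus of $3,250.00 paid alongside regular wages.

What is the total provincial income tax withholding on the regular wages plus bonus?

Provincial Income Tax: taxable = $5,560.00
  $182.00 + 14.5% × ($5,560.00 − $2,600.00) = $182.00 + 14.5% × $2,960.00 = $611.20
Supplemental (21.4% flat on bonus): 21.4% × $3,250.00 = $695.50
Total provincial income tax: $611.20 + $695.50 = $1,306.70

$1,306.70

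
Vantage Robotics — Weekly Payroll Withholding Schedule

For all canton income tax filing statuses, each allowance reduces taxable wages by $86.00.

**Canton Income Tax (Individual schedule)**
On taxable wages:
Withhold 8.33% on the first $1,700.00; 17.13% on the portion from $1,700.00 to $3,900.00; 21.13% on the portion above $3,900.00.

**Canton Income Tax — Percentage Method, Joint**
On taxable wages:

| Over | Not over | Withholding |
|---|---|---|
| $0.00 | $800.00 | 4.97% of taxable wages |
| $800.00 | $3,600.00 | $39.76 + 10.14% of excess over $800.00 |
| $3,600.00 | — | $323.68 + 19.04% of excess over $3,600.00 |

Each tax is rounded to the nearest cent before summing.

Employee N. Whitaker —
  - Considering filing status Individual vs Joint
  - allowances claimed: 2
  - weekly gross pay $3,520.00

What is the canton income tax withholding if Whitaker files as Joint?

$298.13

Canton Income Tax (Joint): taxable = $3,520.00 − 2×$86.00 = $3,348.00
  $39.76 + 10.14% × ($3,348.00 − $800.00) = $39.76 + 10.14% × $2,548.00 = $298.13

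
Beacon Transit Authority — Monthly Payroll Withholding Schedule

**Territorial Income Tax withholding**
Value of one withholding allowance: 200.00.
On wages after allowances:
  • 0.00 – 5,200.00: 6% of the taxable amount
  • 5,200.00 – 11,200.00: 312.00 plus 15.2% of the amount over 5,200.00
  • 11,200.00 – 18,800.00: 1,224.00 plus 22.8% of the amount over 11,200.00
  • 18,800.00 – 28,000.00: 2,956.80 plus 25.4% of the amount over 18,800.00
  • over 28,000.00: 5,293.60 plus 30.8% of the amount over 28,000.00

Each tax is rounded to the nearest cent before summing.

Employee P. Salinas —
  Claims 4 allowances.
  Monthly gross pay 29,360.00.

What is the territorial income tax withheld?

5,466.08

Territorial Income Tax: taxable = 29,360.00 − 4×200.00 = 28,560.00
  5,293.60 + 30.8% × (28,560.00 − 28,000.00) = 5,293.60 + 30.8% × 560.00 = 5,466.08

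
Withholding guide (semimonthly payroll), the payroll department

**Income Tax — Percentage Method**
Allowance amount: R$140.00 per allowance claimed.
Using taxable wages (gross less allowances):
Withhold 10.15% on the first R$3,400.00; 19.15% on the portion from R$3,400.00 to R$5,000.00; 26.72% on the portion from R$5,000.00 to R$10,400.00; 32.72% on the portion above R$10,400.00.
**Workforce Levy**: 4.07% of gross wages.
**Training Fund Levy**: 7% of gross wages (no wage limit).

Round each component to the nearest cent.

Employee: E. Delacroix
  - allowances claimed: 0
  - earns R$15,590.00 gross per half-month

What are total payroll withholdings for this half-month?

R$5,518.36

Income Tax: taxable = R$15,590.00
  R$2,094.38 + 32.72% × (R$15,590.00 − R$10,400.00) = R$2,094.38 + 32.72% × R$5,190.00 = R$3,792.55
Workforce Levy: 4.07% × R$15,590.00 = R$634.51
Training Fund Levy: 7% × R$15,590.00 = R$1,091.30
Total: R$3,792.55 + R$634.51 + R$1,091.30 = R$5,518.36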